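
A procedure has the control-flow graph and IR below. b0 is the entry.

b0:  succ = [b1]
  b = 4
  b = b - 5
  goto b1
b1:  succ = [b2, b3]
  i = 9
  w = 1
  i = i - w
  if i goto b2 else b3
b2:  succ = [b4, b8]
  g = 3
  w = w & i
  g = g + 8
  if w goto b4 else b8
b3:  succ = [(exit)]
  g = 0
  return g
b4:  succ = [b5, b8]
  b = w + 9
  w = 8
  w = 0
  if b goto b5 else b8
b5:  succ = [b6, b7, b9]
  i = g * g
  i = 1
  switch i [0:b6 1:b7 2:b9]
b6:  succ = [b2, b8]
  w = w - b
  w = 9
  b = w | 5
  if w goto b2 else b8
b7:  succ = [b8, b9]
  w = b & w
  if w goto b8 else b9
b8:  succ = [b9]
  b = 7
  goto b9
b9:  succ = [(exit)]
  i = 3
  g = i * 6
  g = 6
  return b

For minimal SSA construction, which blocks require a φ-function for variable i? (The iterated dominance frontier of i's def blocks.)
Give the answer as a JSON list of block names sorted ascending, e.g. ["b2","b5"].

idom tree: b1←b0 b2←b1 b3←b1 b4←b2 b5←b4 b6←b5 b7←b5 b8←b2 b9←b2
Join-block Dom:
  b2: preds {b1,b6}: {b0,b1} ∩ {b0,b1,b2,b4,b5,b6} = {b0,b1}; idom=b1
  b8: preds {b2,b4,b6,b7}: {b0,b1,b2} ∩ {b0,b1,b2,b4} ∩ {b0,b1,b2,b4,b5,b6} ∩ {b0,b1,b2,b4,b5,b7} = {b0,b1,b2}; idom=b2
  b9: preds {b5,b7,b8}: {b0,b1,b2,b4,b5} ∩ {b0,b1,b2,b4,b5,b7} ∩ {b0,b1,b2,b8} = {b0,b1,b2}; idom=b2

DF derivation:
  b2←b1: walk · to b1
  b2←b6: walk b6→b5→b4→b2 to b1
  b8←b2: walk · to b2
  b8←b4: walk b4 to b2
  b8←b6: walk b6→b5→b4 to b2
  b8←b7: walk b7→b5→b4 to b2
  b9←b5: walk b5→b4 to b2
  b9←b7: walk b7→b5→b4 to b2
  b9←b8: walk b8 to b2
  b0 → ∅
  b1 → ∅
  b2 → {b2}
  b3 → ∅
  b4 → {b2,b8,b9}
  b5 → {b2,b8,b9}
  b6 → {b2,b8}
  b7 → {b8,b9}
  b8 → {b9}
  b9 → ∅

φ for i: defs {b1,b5,b9}
  DF⁺ = {b2,b8,b9}

Answer: ["b2", "b8", "b9"]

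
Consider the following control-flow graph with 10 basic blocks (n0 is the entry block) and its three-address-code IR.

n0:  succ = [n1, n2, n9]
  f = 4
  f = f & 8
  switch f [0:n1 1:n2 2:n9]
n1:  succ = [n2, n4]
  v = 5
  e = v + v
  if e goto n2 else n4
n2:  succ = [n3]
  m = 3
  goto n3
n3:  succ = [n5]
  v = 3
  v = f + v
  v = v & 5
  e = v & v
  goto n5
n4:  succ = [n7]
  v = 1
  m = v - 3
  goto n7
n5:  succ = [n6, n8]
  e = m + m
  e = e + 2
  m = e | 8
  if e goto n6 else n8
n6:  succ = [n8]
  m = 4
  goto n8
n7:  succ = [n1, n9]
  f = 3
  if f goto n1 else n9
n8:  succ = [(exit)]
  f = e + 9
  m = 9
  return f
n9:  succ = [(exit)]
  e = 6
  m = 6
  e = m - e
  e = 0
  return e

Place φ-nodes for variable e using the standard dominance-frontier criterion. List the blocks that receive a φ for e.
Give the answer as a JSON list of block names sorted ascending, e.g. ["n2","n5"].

Answer: ["n1", "n2", "n9"]

Derivation:
idom tree: n1←n0 n2←n0 n3←n2 n4←n1 n5←n3 n6←n5 n7←n4 n8←n5 n9←n0
Join-block Dom:
  n1: preds {n0,n7}: {n0} ∩ {n0,n1,n4,n7} = {n0}; idom=n0
  n2: preds {n0,n1}: {n0} ∩ {n0,n1} = {n0}; idom=n0
  n8: preds {n5,n6}: {n0,n2,n3,n5} ∩ {n0,n2,n3,n5,n6} = {n0,n2,n3,n5}; idom=n5
  n9: preds {n0,n7}: {n0} ∩ {n0,n1,n4,n7} = {n0}; idom=n0

DF walk-up:
  join n1 pred n0: · stop@n0
  join n1 pred n7: n7→n4→n1 stop@n0
  join n2 pred n0: · stop@n0
  join n2 pred n1: n1 stop@n0
  join n8 pred n5: · stop@n5
  join n8 pred n6: n6 stop@n5
  join n9 pred n0: · stop@n0
  join n9 pred n7: n7→n4→n1 stop@n0
  n0 → ∅
  n1 → {n1,n2,n9}
  n2 → ∅
  n3 → ∅
  n4 → {n1,n9}
  n5 → ∅
  n6 → {n8}
  n7 → {n1,n9}
  n8 → ∅
  n9 → ∅

φ for e: defs {n1,n3,n5,n9}
  DF⁺ = {n1,n2,n9}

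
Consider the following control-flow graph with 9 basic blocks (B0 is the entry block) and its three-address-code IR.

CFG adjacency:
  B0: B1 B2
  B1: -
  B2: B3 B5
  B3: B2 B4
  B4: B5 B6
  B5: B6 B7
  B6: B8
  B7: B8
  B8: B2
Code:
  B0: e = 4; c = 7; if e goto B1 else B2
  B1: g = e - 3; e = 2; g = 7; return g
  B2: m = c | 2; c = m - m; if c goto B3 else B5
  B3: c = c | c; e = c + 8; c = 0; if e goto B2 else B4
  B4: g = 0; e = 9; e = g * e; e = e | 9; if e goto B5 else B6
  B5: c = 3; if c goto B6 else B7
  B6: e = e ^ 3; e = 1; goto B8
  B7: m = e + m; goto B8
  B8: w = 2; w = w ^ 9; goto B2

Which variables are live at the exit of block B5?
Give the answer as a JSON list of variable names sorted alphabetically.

def/use:
  B0: def={c,e} ue=∅
  B1: def={e,g} ue={e}
  B2: def={c,m} ue={c}
  B3: def={c,e} ue={c}
  B4: def={e,g} ue=∅
  B5: def={c} ue=∅
  B6: def={e} ue={e}
  B7: def={m} ue={e,m}
  B8: def={w} ue=∅

Live sets:
  B0 li=∅ lo={c,e}
  B1 li={e} lo=∅
  B2 li={c,e} lo={c,e,m}
  B3 li={c,m} lo={c,e,m}
  B4 li={c,m} lo={c,e,m}
  B5 li={e,m} lo={c,e,m}
  B6 li={c,e} lo={c,e}
  B7 li={c,e,m} lo={c,e}
  B8 li={c,e} lo={c,e}

live-out(B5) = ["c", "e", "m"]

Answer: ["c", "e", "m"]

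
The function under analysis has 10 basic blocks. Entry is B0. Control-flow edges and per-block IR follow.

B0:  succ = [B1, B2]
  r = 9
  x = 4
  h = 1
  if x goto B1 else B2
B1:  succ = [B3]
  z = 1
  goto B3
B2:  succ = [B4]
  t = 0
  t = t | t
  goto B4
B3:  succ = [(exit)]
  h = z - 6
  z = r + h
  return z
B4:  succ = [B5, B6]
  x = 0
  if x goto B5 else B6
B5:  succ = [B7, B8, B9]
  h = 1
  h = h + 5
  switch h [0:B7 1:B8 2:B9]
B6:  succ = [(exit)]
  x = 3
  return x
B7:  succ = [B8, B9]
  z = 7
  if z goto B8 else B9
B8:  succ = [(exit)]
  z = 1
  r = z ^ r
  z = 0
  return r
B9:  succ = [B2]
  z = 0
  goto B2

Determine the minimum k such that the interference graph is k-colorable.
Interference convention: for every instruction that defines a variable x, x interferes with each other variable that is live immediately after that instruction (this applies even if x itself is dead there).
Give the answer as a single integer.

Per-block:
  B0: def={h,r,x} ue=∅
  B1: def={z} ue=∅
  B2: def={t} ue=∅
  B3: def={h,z} ue={r,z}
  B4: def={x} ue=∅
  B5: def={h} ue=∅
  B6: def={x} ue=∅
  B7: def={z} ue=∅
  B8: def={r,z} ue={r}
  B9: def={z} ue=∅

Live sets:
  live B0: ∅→{r}
  live B1: {r}→{r,z}
  live B2: {r}→{r}
  live B3: {r,z}→∅
  live B4: {r}→{r}
  live B5: {r}→{r}
  live B6: ∅→∅
  live B7: {r}→{r}
  live B8: {r}→∅
  live B9: {r}→{r}

Interference:
  h: {r,x}
  r: {h,t,x,z}
  t: {r}
  x: {h,r}
  z: {r}

Colouring:
  {h,r,x} pairwise interfere (3-clique) ⇒ χ ≥ 3
  assign h→c1 r→c0 t→c1 x→c2 z→c1 — no edge inside a register ⇒ χ ≤ 3
  χ = 3

Answer: 3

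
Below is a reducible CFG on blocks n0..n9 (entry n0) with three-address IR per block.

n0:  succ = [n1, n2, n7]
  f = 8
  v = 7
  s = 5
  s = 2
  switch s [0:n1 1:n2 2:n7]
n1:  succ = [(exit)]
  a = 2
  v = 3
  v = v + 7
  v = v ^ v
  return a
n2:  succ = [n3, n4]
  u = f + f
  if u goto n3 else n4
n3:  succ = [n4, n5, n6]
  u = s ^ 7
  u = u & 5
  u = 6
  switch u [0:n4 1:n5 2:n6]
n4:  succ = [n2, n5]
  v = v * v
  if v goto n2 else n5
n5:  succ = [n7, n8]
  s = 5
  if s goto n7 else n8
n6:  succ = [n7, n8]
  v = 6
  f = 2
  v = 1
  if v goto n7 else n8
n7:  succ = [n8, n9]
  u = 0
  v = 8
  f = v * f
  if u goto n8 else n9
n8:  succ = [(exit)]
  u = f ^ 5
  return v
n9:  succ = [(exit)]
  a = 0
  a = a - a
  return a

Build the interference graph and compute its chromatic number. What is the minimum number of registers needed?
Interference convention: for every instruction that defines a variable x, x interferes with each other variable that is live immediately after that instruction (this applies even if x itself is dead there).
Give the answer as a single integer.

Answer: 4

Derivation:
def/use:
  n0: {f,s,v} / ∅
  n1: {a,v} / ∅
  n2: {u} / {f}
  n3: {u} / {s}
  n4: {v} / {v}
  n5: {s} / ∅
  n6: {f,v} / ∅
  n7: {f,u,v} / {f}
  n8: {u} / {f,v}
  n9: {a} / ∅

Live sets:
  n0: in=∅ out={f,s,v}
  n1: in=∅ out=∅
  n2: in={f,s,v} out={f,s,v}
  n3: in={f,s,v} out={f,s,v}
  n4: in={f,s,v} out={f,s,v}
  n5: in={f,v} out={f,v}
  n6: in=∅ out={f,v}
  n7: in={f} out={f,v}
  n8: in={f,v} out=∅
  n9: in=∅ out=∅

Interference:
  a↔{v}
  f↔{s,u,v}
  s↔{f,u,v}
  u↔{f,s,v}
  v↔{a,f,s,u}

Registers:
  {f,s,u,v} pairwise interfere (4-clique) ⇒ χ ≥ 4
  4-colouring: c0={v}  c1={a,f}  c2={s}  c3={u}
  χ = 4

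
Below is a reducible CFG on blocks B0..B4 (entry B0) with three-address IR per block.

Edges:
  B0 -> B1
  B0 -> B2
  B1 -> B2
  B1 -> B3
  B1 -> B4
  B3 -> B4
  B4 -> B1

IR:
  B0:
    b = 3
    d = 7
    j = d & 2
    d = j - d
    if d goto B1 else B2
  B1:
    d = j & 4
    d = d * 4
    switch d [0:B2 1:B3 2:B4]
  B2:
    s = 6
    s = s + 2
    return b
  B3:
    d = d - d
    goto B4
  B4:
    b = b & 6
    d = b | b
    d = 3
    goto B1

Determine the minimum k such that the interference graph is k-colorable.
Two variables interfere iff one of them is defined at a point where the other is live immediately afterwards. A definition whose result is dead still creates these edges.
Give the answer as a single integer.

def/use:
  B0 def {b,d,j} use ∅
  B1 def {d} use {j}
  B2 def {s} use {b}
  B3 def {d} use {d}
  B4 def {b,d} use {b}

Backward fixpoint:
  B0 li=∅ lo={b,j}
  B1 li={b,j} lo={b,d,j}
  B2 li={b} lo=∅
  B3 li={b,d,j} lo={b,j}
  B4 li={b,j} lo={b,j}

Interference:
  b↔{d,j,s}
  d↔{b,j}
  j↔{b,d}
  s↔{b}

Chromatic number:
  clique {b,d,j} ⇒ need ≥ 3
  3-colouring: R0={b}  R1={d,s}  R2={j}
  χ = 3

Answer: 3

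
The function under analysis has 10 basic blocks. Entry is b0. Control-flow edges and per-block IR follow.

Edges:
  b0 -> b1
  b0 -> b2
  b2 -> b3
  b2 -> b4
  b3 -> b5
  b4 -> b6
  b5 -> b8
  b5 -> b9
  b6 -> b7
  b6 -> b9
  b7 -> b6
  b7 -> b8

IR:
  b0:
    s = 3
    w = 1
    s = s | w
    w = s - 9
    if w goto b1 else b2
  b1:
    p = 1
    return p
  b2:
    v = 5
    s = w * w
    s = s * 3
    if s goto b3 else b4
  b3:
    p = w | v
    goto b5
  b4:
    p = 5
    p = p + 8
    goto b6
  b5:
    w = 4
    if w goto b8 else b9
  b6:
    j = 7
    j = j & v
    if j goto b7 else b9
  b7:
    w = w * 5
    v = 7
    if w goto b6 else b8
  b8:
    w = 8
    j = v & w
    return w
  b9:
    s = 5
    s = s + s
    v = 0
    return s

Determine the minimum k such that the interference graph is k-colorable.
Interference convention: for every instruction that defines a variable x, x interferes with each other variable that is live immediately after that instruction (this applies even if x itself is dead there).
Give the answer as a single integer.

Per-block:
  b0: {s,w} / ∅
  b1: {p} / ∅
  b2: {s,v} / {w}
  b3: {p} / {v,w}
  b4: {p} / ∅
  b5: {w} / ∅
  b6: {j} / {v}
  b7: {v,w} / {w}
  b8: {j,w} / {v}
  b9: {s,v} / ∅

Liveness:
  live b0: ∅→{w}
  live b1: ∅→∅
  live b2: {w}→{v,w}
  live b3: {v,w}→{v}
  live b4: {v,w}→{v,w}
  live b5: {v}→{v}
  live b6: {v,w}→{w}
  live b7: {w}→{v,w}
  live b8: {v}→∅
  live b9: ∅→∅

Conflict graph:
  j: {v,w}
  p: {v,w}
  s: {v,w}
  v: {j,p,s,w}
  w: {j,p,s,v}

Colouring:
  clique {j,v,w} ⇒ need ≥ 3
  3-colouring: c0={v}  c1={w}  c2={j,p,s}
  χ = 3

Answer: 3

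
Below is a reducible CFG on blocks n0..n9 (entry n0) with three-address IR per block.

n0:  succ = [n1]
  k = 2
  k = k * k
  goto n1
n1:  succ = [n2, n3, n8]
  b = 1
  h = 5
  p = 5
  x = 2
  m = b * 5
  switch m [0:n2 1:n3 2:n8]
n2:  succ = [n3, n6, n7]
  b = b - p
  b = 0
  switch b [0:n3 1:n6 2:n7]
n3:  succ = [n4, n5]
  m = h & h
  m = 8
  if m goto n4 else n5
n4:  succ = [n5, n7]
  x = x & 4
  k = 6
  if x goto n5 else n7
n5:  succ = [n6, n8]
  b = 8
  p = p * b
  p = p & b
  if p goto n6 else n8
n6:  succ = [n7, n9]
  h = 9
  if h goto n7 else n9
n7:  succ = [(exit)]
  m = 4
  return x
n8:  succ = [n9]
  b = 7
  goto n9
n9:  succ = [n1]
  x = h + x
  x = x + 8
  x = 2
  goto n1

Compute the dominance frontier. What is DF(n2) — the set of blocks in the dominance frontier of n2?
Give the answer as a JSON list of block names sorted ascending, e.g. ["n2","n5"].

Answer: ["n3", "n6", "n7"]

Derivation:
idom tree: n1←n0 n2←n1 n3←n1 n4←n3 n5←n3 n6←n1 n7←n1 n8←n1 n9←n1
Dom∩ at merges:
  n1: preds {n0,n9}: {n0} ∩ {n0,n1,n9} = {n0}; idom=n0
  n3: preds {n1,n2}: {n0,n1} ∩ {n0,n1,n2} = {n0,n1}; idom=n1
  n5: preds {n3,n4}: {n0,n1,n3} ∩ {n0,n1,n3,n4} = {n0,n1,n3}; idom=n3
  n6: preds {n2,n5}: {n0,n1,n2} ∩ {n0,n1,n3,n5} = {n0,n1}; idom=n1
  n7: preds {n2,n4,n6}: {n0,n1,n2} ∩ {n0,n1,n3,n4} ∩ {n0,n1,n6} = {n0,n1}; idom=n1
  n8: preds {n1,n5}: {n0,n1} ∩ {n0,n1,n3,n5} = {n0,n1}; idom=n1
  n9: preds {n6,n8}: {n0,n1,n6} ∩ {n0,n1,n8} = {n0,n1}; idom=n1

Frontier:
  n1←n0: walk · to n0
  n1←n9: walk n9→n1 to n0
  n3←n1: walk · to n1
  n3←n2: walk n2 to n1
  n5←n3: walk · to n3
  n5←n4: walk n4 to n3
  n6←n2: walk n2 to n1
  n6←n5: walk n5→n3 to n1
  n7←n2: walk n2 to n1
  n7←n4: walk n4→n3 to n1
  n7←n6: walk n6 to n1
  n8←n1: walk · to n1
  n8←n5: walk n5→n3 to n1
  n9←n6: walk n6 to n1
  n9←n8: walk n8 to n1
  n0 → ∅
  n1 → {n1}
  n2 → {n3,n6,n7}
  n3 → {n6,n7,n8}
  n4 → {n5,n7}
  n5 → {n6,n8}
  n6 → {n7,n9}
  n7 → ∅
  n8 → {n9}
  n9 → {n1}

DF(n2) = ["n3", "n6", "n7"]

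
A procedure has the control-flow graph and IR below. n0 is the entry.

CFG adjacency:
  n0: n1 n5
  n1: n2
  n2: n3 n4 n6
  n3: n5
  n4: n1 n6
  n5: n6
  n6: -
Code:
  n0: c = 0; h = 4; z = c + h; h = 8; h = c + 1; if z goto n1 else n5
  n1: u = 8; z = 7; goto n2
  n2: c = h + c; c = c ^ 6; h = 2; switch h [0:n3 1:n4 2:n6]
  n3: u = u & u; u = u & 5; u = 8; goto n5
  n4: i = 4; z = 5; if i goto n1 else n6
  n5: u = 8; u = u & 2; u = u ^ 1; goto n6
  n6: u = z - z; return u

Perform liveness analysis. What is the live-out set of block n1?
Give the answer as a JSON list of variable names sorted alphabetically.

Answer: ["c", "h", "u", "z"]

Working:
Block summaries:
  n0: def={c,h,z} ue=∅
  n1: def={u,z} ue=∅
  n2: def={c,h} ue={c,h}
  n3: def={u} ue={u}
  n4: def={i,z} ue=∅
  n5: def={u} ue=∅
  n6: def={u} ue={z}

Backward fixpoint:
  n0 li=∅ lo={c,h,z}
  n1 li={c,h} lo={c,h,u,z}
  n2 li={c,h,u,z} lo={c,h,u,z}
  n3 li={u,z} lo={z}
  n4 li={c,h} lo={c,h,z}
  n5 li={z} lo={z}
  n6 li={z} lo=∅

live-out(n1) = ["c", "h", "u", "z"]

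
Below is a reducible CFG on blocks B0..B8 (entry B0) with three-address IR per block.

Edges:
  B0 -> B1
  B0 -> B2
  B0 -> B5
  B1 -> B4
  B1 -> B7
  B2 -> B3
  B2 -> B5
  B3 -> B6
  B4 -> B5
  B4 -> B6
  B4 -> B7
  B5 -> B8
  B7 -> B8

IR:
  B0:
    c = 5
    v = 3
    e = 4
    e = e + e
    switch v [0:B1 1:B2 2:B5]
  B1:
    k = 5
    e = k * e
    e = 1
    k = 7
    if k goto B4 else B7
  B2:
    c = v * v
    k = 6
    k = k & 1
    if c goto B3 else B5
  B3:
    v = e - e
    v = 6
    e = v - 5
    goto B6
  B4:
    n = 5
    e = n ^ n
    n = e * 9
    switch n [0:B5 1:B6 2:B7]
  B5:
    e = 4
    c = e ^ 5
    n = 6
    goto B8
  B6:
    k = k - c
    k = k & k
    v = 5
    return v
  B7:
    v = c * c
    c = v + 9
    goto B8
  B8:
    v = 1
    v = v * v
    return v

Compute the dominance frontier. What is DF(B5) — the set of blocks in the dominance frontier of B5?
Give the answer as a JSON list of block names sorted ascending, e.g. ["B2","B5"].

Answer: ["B8"]

Analysis:
idom tree: B1←B0 B2←B0 B3←B2 B4←B1 B5←B0 B6←B0 B7←B1 B8←B0
Dom at joins:
  B5: preds {B0,B2,B4}: {B0} ∩ {B0,B2} ∩ {B0,B1,B4} = {B0}; idom=B0
  B6: preds {B3,B4}: {B0,B2,B3} ∩ {B0,B1,B4} = {B0}; idom=B0
  B7: preds {B1,B4}: {B0,B1} ∩ {B0,B1,B4} = {B0,B1}; idom=B1
  B8: preds {B5,B7}: {B0,B5} ∩ {B0,B1,B7} = {B0}; idom=B0

DF derivation:
  B5←B0: walk · to B0
  B5←B2: walk B2 to B0
  B5←B4: walk B4→B1 to B0
  B6←B3: walk B3→B2 to B0
  B6←B4: walk B4→B1 to B0
  B7←B1: walk · to B1
  B7←B4: walk B4 to B1
  B8←B5: walk B5 to B0
  B8←B7: walk B7→B1 to B0
  B0: DF=∅
  B1: DF={B5,B6,B8}
  B2: DF={B5,B6}
  B3: DF={B6}
  B4: DF={B5,B6,B7}
  B5: DF={B8}
  B6: DF=∅
  B7: DF={B8}
  B8: DF=∅

DF(B5) = ["B8"]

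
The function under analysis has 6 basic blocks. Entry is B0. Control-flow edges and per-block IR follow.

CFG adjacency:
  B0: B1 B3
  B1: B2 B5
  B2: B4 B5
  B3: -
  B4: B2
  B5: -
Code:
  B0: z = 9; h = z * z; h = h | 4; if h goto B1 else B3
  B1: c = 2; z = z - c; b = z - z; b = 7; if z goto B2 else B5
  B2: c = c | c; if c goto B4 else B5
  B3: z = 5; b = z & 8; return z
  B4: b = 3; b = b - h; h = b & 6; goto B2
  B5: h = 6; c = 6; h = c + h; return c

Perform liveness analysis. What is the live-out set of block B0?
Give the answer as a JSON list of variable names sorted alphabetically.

Block summaries:
  B0 def {h,z} use ∅
  B1 def {b,c,z} use {z}
  B2 def {c} use {c}
  B3 def {b,z} use ∅
  B4 def {b,h} use {h}
  B5 def {c,h} use ∅

Liveness:
  B0 li=∅ lo={h,z}
  B1 li={h,z} lo={c,h}
  B2 li={c,h} lo={c,h}
  B3 li=∅ lo=∅
  B4 li={c,h} lo={c,h}
  B5 li=∅ lo=∅

live-out(B0) = ["h", "z"]

Answer: ["h", "z"]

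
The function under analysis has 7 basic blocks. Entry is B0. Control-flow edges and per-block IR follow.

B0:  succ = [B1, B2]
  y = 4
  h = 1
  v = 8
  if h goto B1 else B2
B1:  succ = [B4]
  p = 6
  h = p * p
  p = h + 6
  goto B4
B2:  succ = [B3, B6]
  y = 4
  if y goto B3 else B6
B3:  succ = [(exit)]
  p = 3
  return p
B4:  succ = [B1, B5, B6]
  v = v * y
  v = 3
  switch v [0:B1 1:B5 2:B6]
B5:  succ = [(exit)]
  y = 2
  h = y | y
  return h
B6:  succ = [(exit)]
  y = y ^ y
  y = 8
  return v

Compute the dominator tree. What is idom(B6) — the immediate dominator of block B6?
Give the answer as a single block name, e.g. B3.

idom tree: B1←B0 B2←B0 B3←B2 B4←B1 B5←B4 B6←B0
Join-block Dom:
  B1: preds {B0,B4}: {B0} ∩ {B0,B1,B4} = {B0}; idom=B0
  B6: preds {B2,B4}: {B0,B2} ∩ {B0,B1,B4} = {B0}; idom=B0

idom(B6) = B0

Answer: B0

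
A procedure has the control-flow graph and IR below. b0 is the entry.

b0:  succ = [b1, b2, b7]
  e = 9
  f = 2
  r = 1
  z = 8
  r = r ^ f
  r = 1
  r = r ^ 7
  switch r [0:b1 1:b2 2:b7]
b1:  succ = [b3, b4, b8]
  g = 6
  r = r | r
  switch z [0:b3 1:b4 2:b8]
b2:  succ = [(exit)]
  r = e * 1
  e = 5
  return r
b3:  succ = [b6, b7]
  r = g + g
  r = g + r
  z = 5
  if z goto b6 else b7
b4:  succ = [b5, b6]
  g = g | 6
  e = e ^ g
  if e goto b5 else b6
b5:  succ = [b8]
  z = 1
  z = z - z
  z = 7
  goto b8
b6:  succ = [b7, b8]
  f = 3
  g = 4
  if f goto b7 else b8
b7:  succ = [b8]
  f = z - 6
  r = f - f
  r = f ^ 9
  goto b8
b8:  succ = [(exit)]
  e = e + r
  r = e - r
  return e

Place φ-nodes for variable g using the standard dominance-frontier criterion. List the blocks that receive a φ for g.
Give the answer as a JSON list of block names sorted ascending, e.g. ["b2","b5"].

idom tree: b1←b0 b2←b0 b3←b1 b4←b1 b5←b4 b6←b1 b7←b0 b8←b0
Dom∩ at merges:
  b6: preds {b3,b4}: {b0,b1,b3} ∩ {b0,b1,b4} = {b0,b1}; idom=b1
  b7: preds {b0,b3,b6}: {b0} ∩ {b0,b1,b3} ∩ {b0,b1,b6} = {b0}; idom=b0
  b8: preds {b1,b5,b6,b7}: {b0,b1} ∩ {b0,b1,b4,b5} ∩ {b0,b1,b6} ∩ {b0,b7} = {b0}; idom=b0

DF derivation:
  join b6 pred b3: b3 stop@b1
  join b6 pred b4: b4 stop@b1
  join b7 pred b0: · stop@b0
  join b7 pred b3: b3→b1 stop@b0
  join b7 pred b6: b6→b1 stop@b0
  join b8 pred b1: b1 stop@b0
  join b8 pred b5: b5→b4→b1 stop@b0
  join b8 pred b6: b6→b1 stop@b0
  join b8 pred b7: b7 stop@b0
  b0 → ∅
  b1 → {b7,b8}
  b2 → ∅
  b3 → {b6,b7}
  b4 → {b6,b8}
  b5 → {b8}
  b6 → {b7,b8}
  b7 → {b8}
  b8 → ∅

φ for g: defs {b1,b4,b6}
  DF⁺ = {b6,b7,b8}

Answer: ["b6", "b7", "b8"]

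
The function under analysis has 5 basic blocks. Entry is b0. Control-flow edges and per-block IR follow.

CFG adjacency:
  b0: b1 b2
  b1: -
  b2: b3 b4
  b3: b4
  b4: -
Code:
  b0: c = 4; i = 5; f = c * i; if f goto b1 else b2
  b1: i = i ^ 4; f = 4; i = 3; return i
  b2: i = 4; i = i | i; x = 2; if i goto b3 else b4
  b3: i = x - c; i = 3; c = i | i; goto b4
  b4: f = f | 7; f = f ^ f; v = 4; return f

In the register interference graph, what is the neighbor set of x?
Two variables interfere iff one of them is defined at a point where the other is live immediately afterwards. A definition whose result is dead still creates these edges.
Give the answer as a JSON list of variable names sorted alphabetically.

Answer: ["c", "f", "i"]

Derivation:
Per-block:
  b0 def {c,f,i} use ∅
  b1 def {f,i} use {i}
  b2 def {i,x} use ∅
  b3 def {c,i} use {c,x}
  b4 def {f,v} use {f}

Liveness:
  b0 li=∅ lo={c,f,i}
  b1 li={i} lo=∅
  b2 li={c,f} lo={c,f,x}
  b3 li={c,f,x} lo={f}
  b4 li={f} lo=∅

Interfere edges:
  c — {f,i,x}
  f — {c,i,v,x}
  i — {c,f,x}
  v — {f}
  x — {c,f,i}

N(x) = ["c", "f", "i"]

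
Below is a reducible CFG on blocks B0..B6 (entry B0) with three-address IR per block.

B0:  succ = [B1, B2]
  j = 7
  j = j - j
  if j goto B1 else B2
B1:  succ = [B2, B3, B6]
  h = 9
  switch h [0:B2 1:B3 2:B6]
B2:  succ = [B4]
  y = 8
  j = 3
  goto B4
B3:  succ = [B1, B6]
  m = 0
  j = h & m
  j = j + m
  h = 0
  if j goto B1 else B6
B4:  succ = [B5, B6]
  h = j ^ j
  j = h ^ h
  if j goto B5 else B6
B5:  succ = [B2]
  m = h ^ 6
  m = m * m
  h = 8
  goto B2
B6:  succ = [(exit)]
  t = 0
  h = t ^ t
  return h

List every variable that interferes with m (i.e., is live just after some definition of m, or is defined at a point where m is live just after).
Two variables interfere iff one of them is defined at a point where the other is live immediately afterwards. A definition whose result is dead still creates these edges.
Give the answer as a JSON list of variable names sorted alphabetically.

Answer: ["h", "j"]

Analysis:
Block summaries:
  B0 def {j} use ∅
  B1 def {h} use ∅
  B2 def {j,y} use ∅
  B3 def {h,j,m} use {h}
  B4 def {h,j} use {j}
  B5 def {h,m} use {h}
  B6 def {h,t} use ∅

Liveness:
  B0 li=∅ lo=∅
  B1 li=∅ lo={h}
  B2 li=∅ lo={j}
  B3 li={h} lo=∅
  B4 li={j} lo={h}
  B5 li={h} lo=∅
  B6 li=∅ lo=∅

Conflict graph:
  h↔{j,m}
  j↔{h,m}
  m↔{h,j}
  t↔∅
  y↔∅

N(m) = ["h", "j"]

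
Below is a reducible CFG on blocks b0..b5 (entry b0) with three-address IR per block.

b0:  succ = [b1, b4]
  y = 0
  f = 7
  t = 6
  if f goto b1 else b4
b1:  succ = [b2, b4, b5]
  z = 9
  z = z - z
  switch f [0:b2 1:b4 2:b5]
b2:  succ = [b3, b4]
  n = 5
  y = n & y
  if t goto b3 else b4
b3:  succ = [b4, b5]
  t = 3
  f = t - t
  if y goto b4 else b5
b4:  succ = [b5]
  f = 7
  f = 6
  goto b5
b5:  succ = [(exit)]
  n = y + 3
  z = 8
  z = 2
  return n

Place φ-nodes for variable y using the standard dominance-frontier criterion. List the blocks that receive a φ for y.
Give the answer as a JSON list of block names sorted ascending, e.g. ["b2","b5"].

Answer: ["b4", "b5"]

Working:
idom tree: b1←b0 b2←b1 b3←b2 b4←b0 b5←b0
Join-block Dom:
  b4: preds {b0,b1,b2,b3}: {b0} ∩ {b0,b1} ∩ {b0,b1,b2} ∩ {b0,b1,b2,b3} = {b0}; idom=b0
  b5: preds {b1,b3,b4}: {b0,b1} ∩ {b0,b1,b2,b3} ∩ {b0,b4} = {b0}; idom=b0

Frontier:
  join b4 pred b0: · stop@b0
  join b4 pred b1: b1 stop@b0
  join b4 pred b2: b2→b1 stop@b0
  join b4 pred b3: b3→b2→b1 stop@b0
  join b5 pred b1: b1 stop@b0
  join b5 pred b3: b3→b2→b1 stop@b0
  join b5 pred b4: b4 stop@b0
  b0: DF=∅
  b1: DF={b4,b5}
  b2: DF={b4,b5}
  b3: DF={b4,b5}
  b4: DF={b5}
  b5: DF=∅

φ for y: defs {b0,b2}
  DF⁺ = {b4,b5}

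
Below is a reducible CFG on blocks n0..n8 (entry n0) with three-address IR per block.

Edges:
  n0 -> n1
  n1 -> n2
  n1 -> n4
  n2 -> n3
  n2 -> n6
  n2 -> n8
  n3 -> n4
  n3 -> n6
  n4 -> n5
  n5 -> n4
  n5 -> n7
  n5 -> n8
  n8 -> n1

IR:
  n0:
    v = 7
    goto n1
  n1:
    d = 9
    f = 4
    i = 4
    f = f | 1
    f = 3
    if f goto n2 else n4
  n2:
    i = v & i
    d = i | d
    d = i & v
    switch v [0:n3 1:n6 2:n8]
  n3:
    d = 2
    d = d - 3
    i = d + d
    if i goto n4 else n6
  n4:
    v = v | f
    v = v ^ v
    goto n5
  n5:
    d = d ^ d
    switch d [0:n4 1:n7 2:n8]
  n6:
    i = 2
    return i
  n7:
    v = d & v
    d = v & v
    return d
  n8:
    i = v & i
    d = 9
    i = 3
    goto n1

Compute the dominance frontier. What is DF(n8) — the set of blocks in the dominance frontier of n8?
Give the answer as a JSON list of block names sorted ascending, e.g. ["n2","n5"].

idom tree: n1←n0 n2←n1 n3←n2 n4←n1 n5←n4 n6←n2 n7←n5 n8←n1
Dom∩ at merges:
  n1: preds {n0,n8}: {n0} ∩ {n0,n1,n8} = {n0}; idom=n0
  n4: preds {n1,n3,n5}: {n0,n1} ∩ {n0,n1,n2,n3} ∩ {n0,n1,n4,n5} = {n0,n1}; idom=n1
  n6: preds {n2,n3}: {n0,n1,n2} ∩ {n0,n1,n2,n3} = {n0,n1,n2}; idom=n2
  n8: preds {n2,n5}: {n0,n1,n2} ∩ {n0,n1,n4,n5} = {n0,n1}; idom=n1

Frontier:
  n1←n0: walk · to n0
  n1←n8: walk n8→n1 to n0
  n4←n1: walk · to n1
  n4←n3: walk n3→n2 to n1
  n4←n5: walk n5→n4 to n1
  n6←n2: walk · to n2
  n6←n3: walk n3 to n2
  n8←n2: walk n2 to n1
  n8←n5: walk n5→n4 to n1
  n0 → ∅
  n1 → {n1}
  n2 → {n4,n8}
  n3 → {n4,n6}
  n4 → {n4,n8}
  n5 → {n4,n8}
  n6 → ∅
  n7 → ∅
  n8 → {n1}

DF(n8) = ["n1"]

Answer: ["n1"]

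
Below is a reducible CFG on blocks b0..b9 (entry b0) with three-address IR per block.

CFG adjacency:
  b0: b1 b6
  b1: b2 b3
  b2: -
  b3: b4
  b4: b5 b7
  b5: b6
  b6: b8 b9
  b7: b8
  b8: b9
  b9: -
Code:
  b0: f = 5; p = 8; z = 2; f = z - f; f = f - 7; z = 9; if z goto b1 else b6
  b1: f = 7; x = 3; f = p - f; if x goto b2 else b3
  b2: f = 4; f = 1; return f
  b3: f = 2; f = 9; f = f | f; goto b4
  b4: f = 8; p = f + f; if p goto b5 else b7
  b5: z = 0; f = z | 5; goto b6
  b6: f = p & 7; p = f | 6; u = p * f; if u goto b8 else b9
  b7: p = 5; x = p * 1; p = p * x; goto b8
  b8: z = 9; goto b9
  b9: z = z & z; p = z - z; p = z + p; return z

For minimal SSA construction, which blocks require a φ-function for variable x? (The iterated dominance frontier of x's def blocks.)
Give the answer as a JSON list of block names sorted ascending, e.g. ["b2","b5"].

idom tree: b1←b0 b2←b1 b3←b1 b4←b3 b5←b4 b6←b0 b7←b4 b8←b0 b9←b0
Dom at joins:
  b6: preds {b0,b5}: {b0} ∩ {b0,b1,b3,b4,b5} = {b0}; idom=b0
  b8: preds {b6,b7}: {b0,b6} ∩ {b0,b1,b3,b4,b7} = {b0}; idom=b0
  b9: preds {b6,b8}: {b0,b6} ∩ {b0,b8} = {b0}; idom=b0

Frontier:
  b6←b0: walk · to b0
  b6←b5: walk b5→b4→b3→b1 to b0
  b8←b6: walk b6 to b0
  b8←b7: walk b7→b4→b3→b1 to b0
  b9←b6: walk b6 to b0
  b9←b8: walk b8 to b0
  b0 → ∅
  b1 → {b6,b8}
  b2 → ∅
  b3 → {b6,b8}
  b4 → {b6,b8}
  b5 → {b6}
  b6 → {b8,b9}
  b7 → {b8}
  b8 → {b9}
  b9 → ∅

φ for x: defs {b1,b7}
  DF⁺ = {b6,b8,b9}

Answer: ["b6", "b8", "b9"]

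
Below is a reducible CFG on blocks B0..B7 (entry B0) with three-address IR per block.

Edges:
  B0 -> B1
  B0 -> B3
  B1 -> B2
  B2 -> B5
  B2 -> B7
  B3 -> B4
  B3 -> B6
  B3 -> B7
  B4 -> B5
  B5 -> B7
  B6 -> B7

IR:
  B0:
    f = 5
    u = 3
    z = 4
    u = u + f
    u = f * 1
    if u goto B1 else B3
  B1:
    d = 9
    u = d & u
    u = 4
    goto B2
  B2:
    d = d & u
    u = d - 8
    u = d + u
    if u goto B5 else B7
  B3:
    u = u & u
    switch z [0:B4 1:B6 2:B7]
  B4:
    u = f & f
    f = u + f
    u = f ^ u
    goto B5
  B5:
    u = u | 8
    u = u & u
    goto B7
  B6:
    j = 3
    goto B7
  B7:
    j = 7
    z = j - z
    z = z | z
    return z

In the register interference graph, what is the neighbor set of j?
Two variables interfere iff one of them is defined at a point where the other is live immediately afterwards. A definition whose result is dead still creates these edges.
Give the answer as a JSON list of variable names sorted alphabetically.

def/use:
  B0: {f,u,z} / ∅
  B1: {d,u} / {u}
  B2: {d,u} / {d,u}
  B3: {u} / {u,z}
  B4: {f,u} / {f}
  B5: {u} / {u}
  B6: {j} / ∅
  B7: {j,z} / {z}

Backward fixpoint:
  B0 li=∅ lo={f,u,z}
  B1 li={u,z} lo={d,u,z}
  B2 li={d,u,z} lo={u,z}
  B3 li={f,u,z} lo={f,z}
  B4 li={f,z} lo={u,z}
  B5 li={u,z} lo={z}
  B6 li={z} lo={z}
  B7 li={z} lo=∅

Interference:
  d — {u,z}
  f — {u,z}
  j — {z}
  u — {d,f,z}
  z — {d,f,j,u}

N(j) = ["z"]

Answer: ["z"]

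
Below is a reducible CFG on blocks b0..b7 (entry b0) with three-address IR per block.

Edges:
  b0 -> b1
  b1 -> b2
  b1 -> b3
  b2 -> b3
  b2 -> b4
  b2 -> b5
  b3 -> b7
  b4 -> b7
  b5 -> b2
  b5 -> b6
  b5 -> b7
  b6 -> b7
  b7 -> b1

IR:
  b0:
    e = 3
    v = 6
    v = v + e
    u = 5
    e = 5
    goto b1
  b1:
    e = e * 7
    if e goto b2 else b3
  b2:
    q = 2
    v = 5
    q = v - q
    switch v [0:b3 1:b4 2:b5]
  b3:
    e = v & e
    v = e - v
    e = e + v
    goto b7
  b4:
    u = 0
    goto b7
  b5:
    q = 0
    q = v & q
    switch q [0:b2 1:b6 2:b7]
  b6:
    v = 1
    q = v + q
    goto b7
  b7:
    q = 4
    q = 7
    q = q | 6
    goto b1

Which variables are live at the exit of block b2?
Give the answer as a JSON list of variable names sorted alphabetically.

Answer: ["e", "v"]

Analysis:
Block summaries:
  b0 def {e,u,v} use ∅
  b1 def {e} use {e}
  b2 def {q,v} use ∅
  b3 def {e,v} use {e,v}
  b4 def {u} use ∅
  b5 def {q} use {v}
  b6 def {q,v} use {q}
  b7 def {q} use ∅

Liveness:
  b0 li=∅ lo={e,v}
  b1 li={e,v} lo={e,v}
  b2 li={e} lo={e,v}
  b3 li={e,v} lo={e,v}
  b4 li={e,v} lo={e,v}
  b5 li={e,v} lo={e,q,v}
  b6 li={e,q} lo={e,v}
  b7 li={e,v} lo={e,v}

live-out(b2) = ["e", "v"]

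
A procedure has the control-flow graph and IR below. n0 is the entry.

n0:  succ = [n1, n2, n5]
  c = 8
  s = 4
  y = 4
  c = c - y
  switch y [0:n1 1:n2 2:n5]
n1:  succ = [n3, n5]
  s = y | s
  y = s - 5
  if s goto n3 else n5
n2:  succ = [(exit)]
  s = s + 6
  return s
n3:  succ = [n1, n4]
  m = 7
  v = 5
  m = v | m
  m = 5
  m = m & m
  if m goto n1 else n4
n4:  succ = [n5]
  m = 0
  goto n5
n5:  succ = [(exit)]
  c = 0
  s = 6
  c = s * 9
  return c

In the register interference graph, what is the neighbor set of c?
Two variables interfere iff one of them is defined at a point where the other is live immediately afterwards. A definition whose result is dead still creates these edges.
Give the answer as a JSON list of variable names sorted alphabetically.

def/use:
  n0 def {c,s,y} use ∅
  n1 def {s,y} use {s,y}
  n2 def {s} use {s}
  n3 def {m,v} use ∅
  n4 def {m} use ∅
  n5 def {c,s} use ∅

Backward fixpoint:
  n0: in=∅ out={s,y}
  n1: in={s,y} out={s,y}
  n2: in={s} out=∅
  n3: in={s,y} out={s,y}
  n4: in=∅ out=∅
  n5: in=∅ out=∅

Conflict graph:
  c↔{s,y}
  m↔{s,v,y}
  s↔{c,m,v,y}
  v↔{m,s,y}
  y↔{c,m,s,v}

N(c) = ["s", "y"]

Answer: ["s", "y"]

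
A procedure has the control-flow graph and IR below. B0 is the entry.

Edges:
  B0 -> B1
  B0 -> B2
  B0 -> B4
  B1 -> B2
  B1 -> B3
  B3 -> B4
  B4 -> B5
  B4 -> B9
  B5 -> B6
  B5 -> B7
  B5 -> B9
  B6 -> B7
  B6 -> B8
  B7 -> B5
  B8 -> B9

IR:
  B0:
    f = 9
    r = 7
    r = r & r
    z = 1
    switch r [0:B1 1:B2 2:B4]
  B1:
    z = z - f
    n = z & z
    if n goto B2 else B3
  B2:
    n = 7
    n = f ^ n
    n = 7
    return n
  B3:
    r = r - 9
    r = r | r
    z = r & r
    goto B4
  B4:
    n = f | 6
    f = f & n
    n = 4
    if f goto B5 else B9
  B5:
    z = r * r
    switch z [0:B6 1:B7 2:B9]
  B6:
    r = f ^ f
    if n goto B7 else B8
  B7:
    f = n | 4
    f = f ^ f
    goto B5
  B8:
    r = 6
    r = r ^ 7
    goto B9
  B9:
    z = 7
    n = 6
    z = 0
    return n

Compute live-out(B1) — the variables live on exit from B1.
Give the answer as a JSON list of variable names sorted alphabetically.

Answer: ["f", "r"]

Analysis:
Block summaries:
  B0 def {f,r,z} use ∅
  B1 def {n,z} use {f,z}
  B2 def {n} use {f}
  B3 def {r,z} use {r}
  B4 def {f,n} use {f}
  B5 def {z} use {r}
  B6 def {r} use {f,n}
  B7 def {f} use {n}
  B8 def {r} use ∅
  B9 def {n,z} use ∅

Backward fixpoint:
  B0: in=∅ out={f,r,z}
  B1: in={f,r,z} out={f,r}
  B2: in={f} out=∅
  B3: in={f,r} out={f,r}
  B4: in={f,r} out={f,n,r}
  B5: in={f,n,r} out={f,n,r}
  B6: in={f,n} out={n,r}
  B7: in={n,r} out={f,n,r}
  B8: in=∅ out=∅
  B9: in=∅ out=∅

live-out(B1) = ["f", "r"]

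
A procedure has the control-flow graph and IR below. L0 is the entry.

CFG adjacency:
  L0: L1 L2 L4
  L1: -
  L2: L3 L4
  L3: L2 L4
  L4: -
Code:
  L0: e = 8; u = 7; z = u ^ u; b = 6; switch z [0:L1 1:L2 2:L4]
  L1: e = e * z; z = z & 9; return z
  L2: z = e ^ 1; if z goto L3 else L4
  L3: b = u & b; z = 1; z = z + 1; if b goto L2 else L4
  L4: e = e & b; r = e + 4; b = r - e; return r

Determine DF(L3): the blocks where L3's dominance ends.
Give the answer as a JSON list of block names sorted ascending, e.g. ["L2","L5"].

idom tree: L1←L0 L2←L0 L3←L2 L4←L0
Dom at joins:
  L2: preds {L0,L3}: {L0} ∩ {L0,L2,L3} = {L0}; idom=L0
  L4: preds {L0,L2,L3}: {L0} ∩ {L0,L2} ∩ {L0,L2,L3} = {L0}; idom=L0

DF derivation:
  L2←L0: walk · to L0
  L2←L3: walk L3→L2 to L0
  L4←L0: walk · to L0
  L4←L2: walk L2 to L0
  L4←L3: walk L3→L2 to L0
  L0: DF=∅
  L1: DF=∅
  L2: DF={L2,L4}
  L3: DF={L2,L4}
  L4: DF=∅

DF(L3) = ["L2", "L4"]

Answer: ["L2", "L4"]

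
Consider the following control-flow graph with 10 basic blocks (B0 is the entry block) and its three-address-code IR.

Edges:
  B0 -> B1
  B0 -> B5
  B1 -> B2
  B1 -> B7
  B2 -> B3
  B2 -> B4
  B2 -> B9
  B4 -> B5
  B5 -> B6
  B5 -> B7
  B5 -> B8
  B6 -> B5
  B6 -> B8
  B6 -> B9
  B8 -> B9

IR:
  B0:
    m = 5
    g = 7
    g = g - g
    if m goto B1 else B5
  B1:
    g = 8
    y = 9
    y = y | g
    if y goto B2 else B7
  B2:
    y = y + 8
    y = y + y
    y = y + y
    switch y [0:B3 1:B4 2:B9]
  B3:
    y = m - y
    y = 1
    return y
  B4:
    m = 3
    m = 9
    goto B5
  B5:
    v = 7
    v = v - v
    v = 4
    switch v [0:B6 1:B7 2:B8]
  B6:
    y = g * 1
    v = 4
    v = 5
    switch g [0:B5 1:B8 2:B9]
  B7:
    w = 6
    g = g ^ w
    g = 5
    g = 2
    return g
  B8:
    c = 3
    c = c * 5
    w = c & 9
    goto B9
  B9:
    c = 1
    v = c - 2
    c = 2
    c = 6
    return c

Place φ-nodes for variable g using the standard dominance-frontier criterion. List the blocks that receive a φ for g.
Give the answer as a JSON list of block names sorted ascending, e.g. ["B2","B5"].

idom tree: B1←B0 B2←B1 B3←B2 B4←B2 B5←B0 B6←B5 B7←B0 B8←B5 B9←B0
Dom∩ at merges:
  B5: preds {B0,B4,B6}: {B0} ∩ {B0,B1,B2,B4} ∩ {B0,B5,B6} = {B0}; idom=B0
  B7: preds {B1,B5}: {B0,B1} ∩ {B0,B5} = {B0}; idom=B0
  B8: preds {B5,B6}: {B0,B5} ∩ {B0,B5,B6} = {B0,B5}; idom=B5
  B9: preds {B2,B6,B8}: {B0,B1,B2} ∩ {B0,B5,B6} ∩ {B0,B5,B8} = {B0}; idom=B0

DF derivation:
  join B5 pred B0: · stop@B0
  join B5 pred B4: B4→B2→B1 stop@B0
  join B5 pred B6: B6→B5 stop@B0
  join B7 pred B1: B1 stop@B0
  join B7 pred B5: B5 stop@B0
  join B8 pred B5: · stop@B5
  join B8 pred B6: B6 stop@B5
  join B9 pred B2: B2→B1 stop@B0
  join B9 pred B6: B6→B5 stop@B0
  join B9 pred B8: B8→B5 stop@B0
  DF(B0)=∅
  DF(B1)={B5,B7,B9}
  DF(B2)={B5,B9}
  DF(B3)=∅
  DF(B4)={B5}
  DF(B5)={B5,B7,B9}
  DF(B6)={B5,B8,B9}
  DF(B7)=∅
  DF(B8)={B9}
  DF(B9)=∅

φ for g: defs {B0,B1,B7}
  DF⁺ = {B5,B7,B9}

Answer: ["B5", "B7", "B9"]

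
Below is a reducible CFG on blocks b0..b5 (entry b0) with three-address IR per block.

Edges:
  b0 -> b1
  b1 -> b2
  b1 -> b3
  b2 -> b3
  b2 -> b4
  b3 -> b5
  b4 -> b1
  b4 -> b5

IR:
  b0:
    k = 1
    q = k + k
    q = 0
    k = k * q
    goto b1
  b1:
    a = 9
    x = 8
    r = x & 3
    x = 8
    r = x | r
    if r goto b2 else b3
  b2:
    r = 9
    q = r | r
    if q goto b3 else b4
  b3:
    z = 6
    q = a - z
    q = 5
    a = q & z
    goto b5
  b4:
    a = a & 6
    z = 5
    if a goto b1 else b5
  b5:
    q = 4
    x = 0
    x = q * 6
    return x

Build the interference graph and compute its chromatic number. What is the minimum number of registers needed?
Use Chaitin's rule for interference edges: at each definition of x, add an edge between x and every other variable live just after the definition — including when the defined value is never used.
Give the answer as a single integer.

Answer: 3

Analysis:
Block summaries:
  b0: def={k,q} ue=∅
  b1: def={a,r,x} ue=∅
  b2: def={q,r} ue=∅
  b3: def={a,q,z} ue={a}
  b4: def={a,z} ue={a}
  b5: def={q,x} ue=∅

Backward fixpoint:
  b0 li=∅ lo=∅
  b1 li=∅ lo={a}
  b2 li={a} lo={a}
  b3 li={a} lo=∅
  b4 li={a} lo=∅
  b5 li=∅ lo=∅

Conflict graph:
  a — {q,r,x,z}
  k — {q}
  q — {a,k,x,z}
  r — {a,x}
  x — {a,q,r}
  z — {a,q}

Chromatic number:
  lower bound: {a,q,x} mutually conflict ⇒ χ ≥ 3
  assign a→c0 k→c0 q→c1 r→c1 x→c2 z→c2 — no edge inside a register ⇒ χ ≤ 3
  χ = 3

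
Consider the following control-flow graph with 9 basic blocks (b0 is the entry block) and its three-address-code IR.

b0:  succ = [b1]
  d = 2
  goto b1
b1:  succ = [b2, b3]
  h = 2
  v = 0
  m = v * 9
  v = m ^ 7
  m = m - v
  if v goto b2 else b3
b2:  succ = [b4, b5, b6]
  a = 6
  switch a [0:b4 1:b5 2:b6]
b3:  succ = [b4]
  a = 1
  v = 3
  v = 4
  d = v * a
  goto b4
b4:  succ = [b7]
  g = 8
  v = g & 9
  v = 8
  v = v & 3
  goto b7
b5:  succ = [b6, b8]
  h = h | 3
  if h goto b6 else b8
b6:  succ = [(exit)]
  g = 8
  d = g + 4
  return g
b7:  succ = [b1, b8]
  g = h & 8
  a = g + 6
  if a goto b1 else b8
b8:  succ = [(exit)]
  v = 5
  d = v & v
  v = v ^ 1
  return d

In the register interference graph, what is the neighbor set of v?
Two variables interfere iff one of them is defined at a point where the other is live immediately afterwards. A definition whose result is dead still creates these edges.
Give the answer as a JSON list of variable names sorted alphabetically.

Answer: ["a", "d", "h", "m"]

Analysis:
Per-block:
  b0 def {d} use ∅
  b1 def {h,m,v} use ∅
  b2 def {a} use ∅
  b3 def {a,d,v} use ∅
  b4 def {g,v} use ∅
  b5 def {h} use {h}
  b6 def {d,g} use ∅
  b7 def {a,g} use {h}
  b8 def {d,v} use ∅

Liveness:
  b0 li=∅ lo=∅
  b1 li=∅ lo={h}
  b2 li={h} lo={h}
  b3 li={h} lo={h}
  b4 li={h} lo={h}
  b5 li={h} lo=∅
  b6 li=∅ lo=∅
  b7 li={h} lo=∅
  b8 li=∅ lo=∅

Interference:
  a — {h,v}
  d — {g,h,v}
  g — {d,h}
  h — {a,d,g,m,v}
  m — {h,v}
  v — {a,d,h,m}

N(v) = ["a", "d", "h", "m"]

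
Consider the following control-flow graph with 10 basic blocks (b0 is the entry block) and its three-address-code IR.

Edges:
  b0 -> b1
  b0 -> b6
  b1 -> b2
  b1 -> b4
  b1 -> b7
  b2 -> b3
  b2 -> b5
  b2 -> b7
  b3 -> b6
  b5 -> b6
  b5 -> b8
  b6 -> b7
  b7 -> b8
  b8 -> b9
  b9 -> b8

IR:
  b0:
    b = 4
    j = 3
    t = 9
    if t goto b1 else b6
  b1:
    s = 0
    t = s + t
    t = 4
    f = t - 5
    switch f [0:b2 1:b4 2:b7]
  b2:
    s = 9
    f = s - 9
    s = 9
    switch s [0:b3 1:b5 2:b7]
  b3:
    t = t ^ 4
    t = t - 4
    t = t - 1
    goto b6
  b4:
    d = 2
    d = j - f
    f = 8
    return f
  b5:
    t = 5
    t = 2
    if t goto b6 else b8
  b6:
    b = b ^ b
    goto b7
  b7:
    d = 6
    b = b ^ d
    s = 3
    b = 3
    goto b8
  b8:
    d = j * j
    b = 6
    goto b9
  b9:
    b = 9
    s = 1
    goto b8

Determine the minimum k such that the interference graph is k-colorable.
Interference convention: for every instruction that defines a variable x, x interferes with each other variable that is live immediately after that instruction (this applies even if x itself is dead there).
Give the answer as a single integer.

def/use:
  b0: {b,j,t} / ∅
  b1: {f,s,t} / {t}
  b2: {f,s} / ∅
  b3: {t} / {t}
  b4: {d,f} / {f,j}
  b5: {t} / ∅
  b6: {b} / {b}
  b7: {b,d,s} / {b}
  b8: {b,d} / {j}
  b9: {b,s} / ∅

Backward fixpoint:
  live b0: ∅→{b,j,t}
  live b1: {b,j,t}→{b,f,j,t}
  live b2: {b,j,t}→{b,j,t}
  live b3: {b,j,t}→{b,j}
  live b4: {f,j}→∅
  live b5: {b,j}→{b,j}
  live b6: {b,j}→{b,j}
  live b7: {b,j}→{j}
  live b8: {j}→{j}
  live b9: {j}→{j}

Interfere edges:
  b↔{d,f,j,s,t}
  d↔{b,f,j}
  f↔{b,d,j,t}
  j↔{b,d,f,s,t}
  s↔{b,j,t}
  t↔{b,f,j,s}

Colouring:
  clique {b,d,f,j} ⇒ need ≥ 4
  assign b→c0 d→c3 f→c2 j→c1 s→c2 t→c3 — no edge inside a register ⇒ χ ≤ 4
  χ = 4

Answer: 4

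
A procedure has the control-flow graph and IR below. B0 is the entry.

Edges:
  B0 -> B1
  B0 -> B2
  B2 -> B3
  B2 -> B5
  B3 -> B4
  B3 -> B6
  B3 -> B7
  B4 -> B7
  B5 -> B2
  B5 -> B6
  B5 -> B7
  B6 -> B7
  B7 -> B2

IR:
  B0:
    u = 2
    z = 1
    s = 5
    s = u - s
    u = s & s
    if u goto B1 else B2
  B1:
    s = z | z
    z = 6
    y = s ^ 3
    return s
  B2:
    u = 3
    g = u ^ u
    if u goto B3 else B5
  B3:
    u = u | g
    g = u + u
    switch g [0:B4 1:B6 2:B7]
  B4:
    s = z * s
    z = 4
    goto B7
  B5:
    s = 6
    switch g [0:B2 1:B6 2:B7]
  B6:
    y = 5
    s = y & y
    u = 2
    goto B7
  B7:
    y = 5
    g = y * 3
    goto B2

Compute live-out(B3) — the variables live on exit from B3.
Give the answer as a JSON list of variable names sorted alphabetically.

Block summaries:
  B0 def {s,u,z} use ∅
  B1 def {s,y,z} use {z}
  B2 def {g,u} use ∅
  B3 def {g,u} use {g,u}
  B4 def {s,z} use {s,z}
  B5 def {s} use {g}
  B6 def {s,u,y} use ∅
  B7 def {g,y} use ∅

Liveness:
  B0 li=∅ lo={s,z}
  B1 li={z} lo=∅
  B2 li={s,z} lo={g,s,u,z}
  B3 li={g,s,u,z} lo={s,z}
  B4 li={s,z} lo={s,z}
  B5 li={g,z} lo={s,z}
  B6 li={z} lo={s,z}
  B7 li={s,z} lo={s,z}

live-out(B3) = ["s", "z"]

Answer: ["s", "z"]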